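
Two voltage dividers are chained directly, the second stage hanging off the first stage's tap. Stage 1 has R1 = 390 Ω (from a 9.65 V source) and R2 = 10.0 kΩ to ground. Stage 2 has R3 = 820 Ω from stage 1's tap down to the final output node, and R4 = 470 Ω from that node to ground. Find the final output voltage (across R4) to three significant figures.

V_out ≈ 2.62 V

Stage 2 presents R3+R4 = 1290 Ω as a load on stage 1's tap.
Stage 1's lower leg becomes R2‖(R3+R4) = 1143 Ω, so V_mid = 9.65 × 1143/1533 = 7.194 V.
Stage 2 is itself unloaded: V_out = V_mid × R4/(R3+R4) = 7.194 × 470/1290 = 2.62 V.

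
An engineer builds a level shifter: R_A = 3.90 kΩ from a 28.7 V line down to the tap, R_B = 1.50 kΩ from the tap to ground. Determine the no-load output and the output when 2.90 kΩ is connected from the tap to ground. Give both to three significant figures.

Open-circuit: V = 28.7 × 1.50/(3.90 + 1.50) = 7.97 V.
With the load, R_B becomes R_B‖R_L = 0.9886 kΩ, so V = 28.7 × 0.9886/4.889 = 5.80 V.

Unloaded: 7.97 V; loaded: 5.80 V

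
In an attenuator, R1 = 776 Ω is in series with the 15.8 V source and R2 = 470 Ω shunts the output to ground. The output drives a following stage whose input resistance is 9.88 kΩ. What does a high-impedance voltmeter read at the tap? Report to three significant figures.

V_out ≈ 5.79 V

The load sits in parallel with R2: R2‖R_L = (470 × 9880) / (470 + 9880) = 448.7 Ω.
V_out = 15.8 × 448.7 / (776 + 448.7) = 15.8 × 448.7/1225 = 5.79 V.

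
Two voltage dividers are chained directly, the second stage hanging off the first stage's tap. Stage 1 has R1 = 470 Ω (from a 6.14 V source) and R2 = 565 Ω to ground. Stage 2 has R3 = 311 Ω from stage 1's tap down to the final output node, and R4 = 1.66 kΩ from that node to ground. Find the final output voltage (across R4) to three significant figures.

V_out ≈ 2.50 V

Stage 2 presents R3+R4 = 1971 Ω as a load on stage 1's tap.
Stage 1's lower leg becomes R2‖(R3+R4) = 439.1 Ω, so V_mid = 6.14 × 439.1/909.1 = 2.966 V.
Stage 2 is itself unloaded: V_out = V_mid × R4/(R3+R4) = 2.966 × 1660/1971 = 2.50 V.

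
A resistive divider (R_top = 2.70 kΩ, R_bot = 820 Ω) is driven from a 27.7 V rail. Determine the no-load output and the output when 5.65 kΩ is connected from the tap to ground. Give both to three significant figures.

Unloaded: 6.45 V; loaded: 5.81 V

Open-circuit: V = 27.7 × 820/(2700 + 820) = 6.45 V.
With the load, R_bot becomes R_bot‖R_L = 716.1 Ω, so V = 27.7 × 716.1/3416 = 5.81 V.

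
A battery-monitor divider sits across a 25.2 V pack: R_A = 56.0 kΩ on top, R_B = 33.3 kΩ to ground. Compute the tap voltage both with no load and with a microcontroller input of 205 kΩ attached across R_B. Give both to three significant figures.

Unloaded: 9.40 V; loaded: 8.53 V

Open-circuit: V = 25.2 × 33.3/(56.0 + 33.3) = 9.40 V.
With the load, R_B becomes R_B‖R_L = 28.65 kΩ, so V = 25.2 × 28.65/84.65 = 8.53 V.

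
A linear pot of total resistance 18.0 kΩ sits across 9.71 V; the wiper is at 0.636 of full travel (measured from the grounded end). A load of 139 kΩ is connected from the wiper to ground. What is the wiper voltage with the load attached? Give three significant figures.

The wiper splits the pot into (1−α)R = 6.552 kΩ above and αR = 11.45 kΩ below.
Lower section ‖ load = 10.58 kΩ.
V_wiper = 9.71 × 10.58/(6.552 + 10.58) = 6.00 V.

V ≈ 6.00 V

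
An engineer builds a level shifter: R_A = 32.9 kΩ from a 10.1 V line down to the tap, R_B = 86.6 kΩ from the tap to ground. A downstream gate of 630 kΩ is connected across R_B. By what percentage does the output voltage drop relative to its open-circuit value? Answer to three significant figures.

3.65 %

The divider's output (Thévenin) resistance is R_A‖R_B = 23.84 kΩ.
Fractional drop under load = R_th/(R_th + R_L) = 23.84 / (23.84 + 630) = 0.03646.
So the output falls by 3.65 %.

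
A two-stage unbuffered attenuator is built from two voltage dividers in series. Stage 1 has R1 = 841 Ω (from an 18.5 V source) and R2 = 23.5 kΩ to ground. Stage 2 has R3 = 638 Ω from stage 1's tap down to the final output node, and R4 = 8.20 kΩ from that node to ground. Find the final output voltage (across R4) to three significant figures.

Stage 2 presents R3+R4 = 8838 Ω as a load on stage 1's tap.
Stage 1's lower leg becomes R2‖(R3+R4) = 6423 Ω, so V_mid = 18.5 × 6423/7264 = 16.36 V.
Stage 2 is itself unloaded: V_out = V_mid × R4/(R3+R4) = 16.36 × 8200/8838 = 15.2 V.

V_out ≈ 15.2 V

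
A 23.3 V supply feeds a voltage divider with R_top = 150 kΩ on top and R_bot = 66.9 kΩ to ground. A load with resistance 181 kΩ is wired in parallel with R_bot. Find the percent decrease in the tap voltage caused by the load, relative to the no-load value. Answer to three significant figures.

Unloaded V = 23.3 × 66.9/216.9 = 7.187 V.
Loaded: R_bot‖R_L = 48.85 kΩ, giving V = 23.3 × 48.85/198.8 = 5.724 V.
Drop = (7.187 − 5.724) / 7.187 = 20.4 %.

20.4 %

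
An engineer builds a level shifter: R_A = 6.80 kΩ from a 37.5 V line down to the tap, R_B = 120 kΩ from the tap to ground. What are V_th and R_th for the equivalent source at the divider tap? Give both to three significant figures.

V_th = 35.5 V, R_th = 6.44 kΩ

V_th is the open-circuit tap voltage: 37.5 × 120/(6.80 + 120) = 35.5 V.
With the supply zeroed, R_A and R_B appear in parallel from the tap: R_th = R_A‖R_B = (6.80 × 120)/126.8 = 6.44 kΩ.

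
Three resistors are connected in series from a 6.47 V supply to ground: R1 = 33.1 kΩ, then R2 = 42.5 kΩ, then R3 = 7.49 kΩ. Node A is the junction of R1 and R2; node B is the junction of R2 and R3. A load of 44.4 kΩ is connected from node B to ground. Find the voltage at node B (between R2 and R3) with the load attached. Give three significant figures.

V ≈ 0.506 V

At node B, R3 is in parallel with the load: R3‖R_L = 6.409 kΩ.
Below node A the resistance is R2 + (R3‖R_L) = 48.91 kΩ, so V_A = 6.47 × 48.91/82.01 = 3.859 V.
Then V_B = V_A × (R3‖R_L)/(R2 + R3‖R_L) = 3.859 × 6.409/48.91 = 0.506 V.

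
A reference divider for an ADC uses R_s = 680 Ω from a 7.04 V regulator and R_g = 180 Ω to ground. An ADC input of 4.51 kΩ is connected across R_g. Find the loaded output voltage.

The load sits in parallel with R_g: R_g‖R_L = (180 × 4510) / (180 + 4510) = 173.1 Ω.
V_out = 7.04 × 173.1 / (680 + 173.1) = 7.04 × 173.1/853.1 = 1.43 V.

V_out ≈ 1.43 V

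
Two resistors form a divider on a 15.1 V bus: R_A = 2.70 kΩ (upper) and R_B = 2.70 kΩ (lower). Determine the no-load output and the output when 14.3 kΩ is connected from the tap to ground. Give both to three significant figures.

Open-circuit: V = 15.1 × 2.70/(2.70 + 2.70) = 7.55 V.
With the load, R_B becomes R_B‖R_L = 2.271 kΩ, so V = 15.1 × 2.271/4.971 = 6.90 V.

Unloaded: 7.55 V; loaded: 6.90 V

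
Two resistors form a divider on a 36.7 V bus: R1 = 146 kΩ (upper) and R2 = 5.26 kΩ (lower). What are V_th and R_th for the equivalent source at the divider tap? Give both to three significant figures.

V_th is the open-circuit tap voltage: 36.7 × 5.26/(146 + 5.26) = 1.28 V.
With the supply zeroed, R1 and R2 appear in parallel from the tap: R_th = R1‖R2 = (146 × 5.26)/151.3 = 5.08 kΩ.

V_th = 1.28 V, R_th = 5.08 kΩ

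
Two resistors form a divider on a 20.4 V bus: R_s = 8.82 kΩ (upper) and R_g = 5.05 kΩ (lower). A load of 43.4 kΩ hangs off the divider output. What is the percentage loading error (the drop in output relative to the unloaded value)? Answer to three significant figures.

6.89 %

The divider's output (Thévenin) resistance is R_s‖R_g = 3.211 kΩ.
Fractional drop under load = R_th/(R_th + R_L) = 3.211 / (3.211 + 43.4) = 0.06890.
So the output falls by 6.89 %.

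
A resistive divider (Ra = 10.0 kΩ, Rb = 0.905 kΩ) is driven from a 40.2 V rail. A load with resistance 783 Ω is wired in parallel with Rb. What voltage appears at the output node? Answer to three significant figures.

V_out ≈ 1.62 V

The load sits in parallel with Rb: Rb‖R_L = (905 × 783) / (905 + 783) = 419.8 Ω.
V_out = 40.2 × 419.8 / (10000 + 419.8) = 40.2 × 419.8/10420 = 1.62 V.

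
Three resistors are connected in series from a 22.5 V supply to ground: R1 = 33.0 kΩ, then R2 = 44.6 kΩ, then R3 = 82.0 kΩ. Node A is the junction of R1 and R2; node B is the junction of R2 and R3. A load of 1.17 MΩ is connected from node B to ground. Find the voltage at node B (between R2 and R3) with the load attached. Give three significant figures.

V ≈ 11.2 V

At node B, R3 is in parallel with the load: R3‖R_L = 76.63 kΩ.
Below node A the resistance is R2 + (R3‖R_L) = 121.2 kΩ, so V_A = 22.5 × 121.2/154.2 = 17.69 V.
Then V_B = V_A × (R3‖R_L)/(R2 + R3‖R_L) = 17.69 × 76.63/121.2 = 11.2 V.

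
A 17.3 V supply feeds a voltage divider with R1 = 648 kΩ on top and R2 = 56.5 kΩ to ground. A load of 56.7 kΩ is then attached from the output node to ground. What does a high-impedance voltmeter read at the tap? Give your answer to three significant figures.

The load sits in parallel with R2: R2‖R_L = (56.5 × 56.7) / (56.5 + 56.7) = 28.30 kΩ.
V_out = 17.3 × 28.30 / (648 + 28.30) = 17.3 × 28.30/676.3 = 0.724 V.
(Unloaded it would have been 1.39 V.)

V_out ≈ 0.724 V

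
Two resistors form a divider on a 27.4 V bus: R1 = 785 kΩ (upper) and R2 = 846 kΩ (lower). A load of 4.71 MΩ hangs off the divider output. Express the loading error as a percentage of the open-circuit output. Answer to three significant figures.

The divider's output (Thévenin) resistance is R1‖R2 = 407.2 kΩ.
Fractional drop under load = R_th/(R_th + R_L) = 407.2 / (407.2 + 4710) = 0.07957.
So the output falls by 7.96 %.

7.96 %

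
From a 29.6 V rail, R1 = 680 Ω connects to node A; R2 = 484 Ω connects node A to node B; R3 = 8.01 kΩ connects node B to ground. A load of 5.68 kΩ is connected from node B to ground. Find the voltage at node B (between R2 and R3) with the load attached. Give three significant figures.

V ≈ 21.9 V

At node B, R3 is in parallel with the load: R3‖R_L = 3323 Ω.
Below node A the resistance is R2 + (R3‖R_L) = 3807 Ω, so V_A = 29.6 × 3807/4487 = 25.11 V.
Then V_B = V_A × (R3‖R_L)/(R2 + R3‖R_L) = 25.11 × 3323/3807 = 21.9 V.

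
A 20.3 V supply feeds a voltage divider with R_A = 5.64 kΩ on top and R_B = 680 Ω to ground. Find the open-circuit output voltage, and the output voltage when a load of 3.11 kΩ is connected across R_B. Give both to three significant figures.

Unloaded: 2.18 V; loaded: 1.83 V

Open-circuit: V = 20.3 × 680/(5640 + 680) = 2.18 V.
With the load, R_B becomes R_B‖R_L = 558.0 Ω, so V = 20.3 × 558.0/6198 = 1.83 V.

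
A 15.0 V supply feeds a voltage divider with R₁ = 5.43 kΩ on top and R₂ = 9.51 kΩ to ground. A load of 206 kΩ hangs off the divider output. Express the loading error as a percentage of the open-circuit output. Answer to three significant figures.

1.65 %

The divider's output (Thévenin) resistance is R₁‖R₂ = 3.456 kΩ.
Fractional drop under load = R_th/(R_th + R_L) = 3.456 / (3.456 + 206) = 0.01650.
So the output falls by 1.65 %.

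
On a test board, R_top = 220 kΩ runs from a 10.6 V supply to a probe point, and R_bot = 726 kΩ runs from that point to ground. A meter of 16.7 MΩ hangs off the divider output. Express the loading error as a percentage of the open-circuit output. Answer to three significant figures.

The divider's output (Thévenin) resistance is R_top‖R_bot = 168.8 kΩ.
Fractional drop under load = R_th/(R_th + R_L) = 168.8 / (168.8 + 16700) = 0.01001.
So the output falls by 1.00 %.

1.00 %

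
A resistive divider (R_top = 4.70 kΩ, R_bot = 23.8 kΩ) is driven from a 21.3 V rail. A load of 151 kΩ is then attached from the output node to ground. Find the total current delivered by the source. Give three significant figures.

R_bot‖R_L = 20.56 kΩ, so the source sees R_top + R_bot‖R_L = 25.26 kΩ.
I = 21.3 V / 25.26 kΩ = 0.843 mA.

I ≈ 0.843 mA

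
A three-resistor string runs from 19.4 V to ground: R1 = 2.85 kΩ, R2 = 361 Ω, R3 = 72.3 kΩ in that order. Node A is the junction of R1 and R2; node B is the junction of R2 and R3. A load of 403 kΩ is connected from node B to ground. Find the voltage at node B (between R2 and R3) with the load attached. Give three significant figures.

V ≈ 18.4 V

At node B, R3 is in parallel with the load: R3‖R_L = 61300 Ω.
Below node A the resistance is R2 + (R3‖R_L) = 61660 Ω, so V_A = 19.4 × 61660/64510 = 18.54 V.
Then V_B = V_A × (R3‖R_L)/(R2 + R3‖R_L) = 18.54 × 61300/61660 = 18.4 V.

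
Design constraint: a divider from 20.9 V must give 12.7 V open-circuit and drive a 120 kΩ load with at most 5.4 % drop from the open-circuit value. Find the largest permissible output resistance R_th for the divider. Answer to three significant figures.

R_th ≤ 6.85 kΩ

Loading drop = R_th/(R_th + R_L) ≤ 0.0540, so R_th ≤ R_L · ε/(1−ε) = 120 kΩ × 0.0540/0.9460 = 6.85 kΩ.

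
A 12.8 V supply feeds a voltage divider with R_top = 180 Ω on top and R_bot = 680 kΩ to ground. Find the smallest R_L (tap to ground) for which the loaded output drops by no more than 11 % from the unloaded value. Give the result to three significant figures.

Output resistance R_th = R_top‖R_bot = (180 × 680000)/680200 = 180.0 Ω.
The fractional drop is R_th/(R_th + R_L); requiring this ≤ 0.110 gives R_L ≥ R_th(1/0.110 − 1) = 180.0 × 8.091 = 1.46 kΩ.

R_L(min) ≈ 1.46 kΩ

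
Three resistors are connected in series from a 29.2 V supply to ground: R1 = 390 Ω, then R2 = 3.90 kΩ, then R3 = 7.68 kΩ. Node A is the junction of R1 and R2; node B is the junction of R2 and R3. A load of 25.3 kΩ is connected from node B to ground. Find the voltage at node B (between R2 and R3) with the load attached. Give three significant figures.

V ≈ 16.9 V

At node B, R3 is in parallel with the load: R3‖R_L = 5892 Ω.
Below node A the resistance is R2 + (R3‖R_L) = 9792 Ω, so V_A = 29.2 × 9792/10180 = 28.08 V.
Then V_B = V_A × (R3‖R_L)/(R2 + R3‖R_L) = 28.08 × 5892/9792 = 16.9 V.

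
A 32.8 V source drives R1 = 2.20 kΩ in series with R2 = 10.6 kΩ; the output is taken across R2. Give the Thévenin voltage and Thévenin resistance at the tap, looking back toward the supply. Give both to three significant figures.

V_th = 27.2 V, R_th = 1.82 kΩ

V_th is the open-circuit tap voltage: 32.8 × 10.6/(2.20 + 10.6) = 27.2 V.
With the supply zeroed, R1 and R2 appear in parallel from the tap: R_th = R1‖R2 = (2.20 × 10.6)/12.80 = 1.82 kΩ.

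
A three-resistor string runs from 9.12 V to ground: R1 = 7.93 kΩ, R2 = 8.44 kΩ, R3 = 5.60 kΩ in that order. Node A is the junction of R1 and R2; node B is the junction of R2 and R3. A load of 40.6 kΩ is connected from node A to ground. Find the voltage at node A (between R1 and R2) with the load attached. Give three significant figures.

Below node A the series string R2+R3 = 14.04 kΩ sits in parallel with the 40.6 kΩ load: 10.43 kΩ.
V_A = 9.12 × 10.43/(7.93 + 10.43) = 5.18 V.

V ≈ 5.18 V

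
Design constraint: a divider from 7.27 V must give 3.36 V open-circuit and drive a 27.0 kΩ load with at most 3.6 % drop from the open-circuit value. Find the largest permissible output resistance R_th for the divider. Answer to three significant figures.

R_th ≤ 1.01 kΩ

Loading drop = R_th/(R_th + R_L) ≤ 0.0360, so R_th ≤ R_L · ε/(1−ε) = 27.0 kΩ × 0.0360/0.9640 = 1.01 kΩ.
(Any R1, R2 with R2/(R1+R2) = 0.462 and R1‖R2 ≤ 1.01 kΩ will meet the spec.)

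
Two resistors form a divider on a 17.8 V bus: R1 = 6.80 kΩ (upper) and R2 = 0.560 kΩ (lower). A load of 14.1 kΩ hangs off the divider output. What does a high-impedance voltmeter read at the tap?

The load sits in parallel with R2: R2‖R_L = (560 × 14100) / (560 + 14100) = 538.6 Ω.
V_out = 17.8 × 538.6 / (6800 + 538.6) = 17.8 × 538.6/7339 = 1.31 V.
(Unloaded it would have been 1.35 V.)

V_out ≈ 1.31 V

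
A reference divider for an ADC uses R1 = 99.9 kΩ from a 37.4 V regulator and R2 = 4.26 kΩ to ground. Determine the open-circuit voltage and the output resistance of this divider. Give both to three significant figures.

V_th is the open-circuit tap voltage: 37.4 × 4.26/(99.9 + 4.26) = 1.53 V.
With the supply zeroed, R1 and R2 appear in parallel from the tap: R_th = R1‖R2 = (99.9 × 4.26)/104.2 = 4.09 kΩ.

V_th = 1.53 V, R_th = 4.09 kΩ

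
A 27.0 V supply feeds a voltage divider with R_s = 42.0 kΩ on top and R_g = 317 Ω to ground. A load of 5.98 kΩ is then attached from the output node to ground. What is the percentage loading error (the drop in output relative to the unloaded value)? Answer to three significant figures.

The divider's output (Thévenin) resistance is R_s‖R_g = 314.6 Ω.
Fractional drop under load = R_th/(R_th + R_L) = 314.6 / (314.6 + 5980) = 0.04998.
So the output falls by 5.00 %.

5.00 %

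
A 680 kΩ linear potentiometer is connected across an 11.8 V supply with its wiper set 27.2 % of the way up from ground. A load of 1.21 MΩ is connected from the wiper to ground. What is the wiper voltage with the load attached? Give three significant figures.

The wiper splits the pot into (1−α)R = 495.0 kΩ above and αR = 185.0 kΩ below.
Lower section ‖ load = 160.4 kΩ.
V_wiper = 11.8 × 160.4/(495.0 + 160.4) = 2.89 V.

V ≈ 2.89 V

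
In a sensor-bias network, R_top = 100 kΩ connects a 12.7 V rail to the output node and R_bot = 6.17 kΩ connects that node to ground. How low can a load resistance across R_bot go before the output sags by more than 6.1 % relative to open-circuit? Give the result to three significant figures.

R_L(min) ≈ 89.5 kΩ

Output resistance R_th = R_top‖R_bot = (100 × 6.17)/106.2 = 5.811 kΩ.
The fractional drop is R_th/(R_th + R_L); requiring this ≤ 0.0610 gives R_L ≥ R_th(1/0.0610 − 1) = 5.811 × 15.39 = 89.5 kΩ.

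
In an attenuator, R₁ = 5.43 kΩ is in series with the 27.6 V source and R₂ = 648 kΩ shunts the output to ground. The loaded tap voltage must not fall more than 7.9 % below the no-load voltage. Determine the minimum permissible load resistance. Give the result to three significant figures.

R_L(min) ≈ 62.8 kΩ

Output resistance R_th = R₁‖R₂ = (5.43 × 648)/653.4 = 5.385 kΩ.
The fractional drop is R_th/(R_th + R_L); requiring this ≤ 0.0790 gives R_L ≥ R_th(1/0.0790 − 1) = 5.385 × 11.66 = 62.8 kΩ.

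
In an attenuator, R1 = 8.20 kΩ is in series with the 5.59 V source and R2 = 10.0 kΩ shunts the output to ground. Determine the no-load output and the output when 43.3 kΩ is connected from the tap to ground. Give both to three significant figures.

Open-circuit: V = 5.59 × 10.0/(8.20 + 10.0) = 3.07 V.
With the load, R2 becomes R2‖R_L = 8.124 kΩ, so V = 5.59 × 8.124/16.32 = 2.78 V.

Unloaded: 3.07 V; loaded: 2.78 V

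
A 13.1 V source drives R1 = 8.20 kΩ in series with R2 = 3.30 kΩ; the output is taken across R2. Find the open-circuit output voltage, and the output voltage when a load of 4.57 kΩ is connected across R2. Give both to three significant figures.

Open-circuit: V = 13.1 × 3.30/(8.20 + 3.30) = 3.76 V.
With the load, R2 becomes R2‖R_L = 1.916 kΩ, so V = 13.1 × 1.916/10.12 = 2.48 V.

Unloaded: 3.76 V; loaded: 2.48 V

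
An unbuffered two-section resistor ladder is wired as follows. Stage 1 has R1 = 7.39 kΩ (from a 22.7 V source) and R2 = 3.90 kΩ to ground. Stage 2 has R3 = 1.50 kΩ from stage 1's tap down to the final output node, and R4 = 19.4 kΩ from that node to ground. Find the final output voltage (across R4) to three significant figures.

Stage 2 presents R3+R4 = 20.90 kΩ as a load on stage 1's tap.
Stage 1's lower leg becomes R2‖(R3+R4) = 3.287 kΩ, so V_mid = 22.7 × 3.287/10.68 = 6.988 V.
Stage 2 is itself unloaded: V_out = V_mid × R4/(R3+R4) = 6.988 × 19.4/20.90 = 6.49 V.

V_out ≈ 6.49 V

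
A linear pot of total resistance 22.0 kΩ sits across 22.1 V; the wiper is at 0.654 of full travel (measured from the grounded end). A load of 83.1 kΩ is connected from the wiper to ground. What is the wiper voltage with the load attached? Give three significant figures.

The wiper splits the pot into (1−α)R = 7.612 kΩ above and αR = 14.39 kΩ below.
Lower section ‖ load = 12.26 kΩ.
V_wiper = 22.1 × 12.26/(7.612 + 12.26) = 13.6 V.

V ≈ 13.6 V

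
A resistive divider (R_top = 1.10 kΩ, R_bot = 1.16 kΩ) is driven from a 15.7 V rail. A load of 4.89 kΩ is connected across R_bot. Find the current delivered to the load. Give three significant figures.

R_bot‖R_L = 0.9376 kΩ; V_out = 15.7 × 0.9376/2.038 = 7.224 V.
I_L = V_out / R_L = 7.224 / 4.89 kΩ = 1.48 mA.

I_L ≈ 1.48 mA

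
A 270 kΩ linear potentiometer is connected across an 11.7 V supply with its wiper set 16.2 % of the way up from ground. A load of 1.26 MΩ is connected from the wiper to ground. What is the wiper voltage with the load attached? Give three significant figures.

V ≈ 1.84 V

The wiper splits the pot into (1−α)R = 226.3 kΩ above and αR = 43.74 kΩ below.
Lower section ‖ load = 42.27 kΩ.
V_wiper = 11.7 × 42.27/(226.3 + 42.27) = 1.84 V.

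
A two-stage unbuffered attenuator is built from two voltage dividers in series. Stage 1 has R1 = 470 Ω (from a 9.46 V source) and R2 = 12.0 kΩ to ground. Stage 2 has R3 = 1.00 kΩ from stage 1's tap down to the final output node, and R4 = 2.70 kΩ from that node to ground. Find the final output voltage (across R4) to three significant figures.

Stage 2 presents R3+R4 = 3700 Ω as a load on stage 1's tap.
Stage 1's lower leg becomes R2‖(R3+R4) = 2828 Ω, so V_mid = 9.46 × 2828/3298 = 8.112 V.
Stage 2 is itself unloaded: V_out = V_mid × R4/(R3+R4) = 8.112 × 2700/3700 = 5.92 V.

V_out ≈ 5.92 V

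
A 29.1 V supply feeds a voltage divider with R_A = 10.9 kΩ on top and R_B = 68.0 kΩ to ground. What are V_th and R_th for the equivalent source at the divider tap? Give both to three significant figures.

V_th is the open-circuit tap voltage: 29.1 × 68.0/(10.9 + 68.0) = 25.1 V.
With the supply zeroed, R_A and R_B appear in parallel from the tap: R_th = R_A‖R_B = (10.9 × 68.0)/78.90 = 9.39 kΩ.

V_th = 25.1 V, R_th = 9.39 kΩ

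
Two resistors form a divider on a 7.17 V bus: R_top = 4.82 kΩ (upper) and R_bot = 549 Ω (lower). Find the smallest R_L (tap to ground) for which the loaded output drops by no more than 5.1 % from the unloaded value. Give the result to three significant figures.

Output resistance R_th = R_top‖R_bot = (4820 × 549)/5369 = 492.9 Ω.
The fractional drop is R_th/(R_th + R_L); requiring this ≤ 0.0510 gives R_L ≥ R_th(1/0.0510 − 1) = 492.9 × 18.61 = 9.17 kΩ.

R_L(min) ≈ 9.17 kΩ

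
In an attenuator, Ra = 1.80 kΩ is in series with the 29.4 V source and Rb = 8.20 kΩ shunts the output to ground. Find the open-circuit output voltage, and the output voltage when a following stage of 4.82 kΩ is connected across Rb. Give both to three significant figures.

Open-circuit: V = 29.4 × 8.20/(1.80 + 8.20) = 24.1 V.
With the load, Rb becomes Rb‖R_L = 3.036 kΩ, so V = 29.4 × 3.036/4.836 = 18.5 V.

Unloaded: 24.1 V; loaded: 18.5 V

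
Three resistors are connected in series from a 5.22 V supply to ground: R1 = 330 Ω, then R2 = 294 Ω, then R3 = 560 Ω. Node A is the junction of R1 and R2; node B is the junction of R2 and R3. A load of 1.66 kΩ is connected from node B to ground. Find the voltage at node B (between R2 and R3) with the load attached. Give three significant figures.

V ≈ 2.10 V

At node B, R3 is in parallel with the load: R3‖R_L = 418.7 Ω.
Below node A the resistance is R2 + (R3‖R_L) = 712.7 Ω, so V_A = 5.22 × 712.7/1043 = 3.568 V.
Then V_B = V_A × (R3‖R_L)/(R2 + R3‖R_L) = 3.568 × 418.7/712.7 = 2.10 V.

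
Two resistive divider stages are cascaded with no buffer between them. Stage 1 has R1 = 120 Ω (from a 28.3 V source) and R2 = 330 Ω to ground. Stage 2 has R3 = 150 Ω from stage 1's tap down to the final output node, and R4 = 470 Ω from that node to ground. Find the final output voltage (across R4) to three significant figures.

Stage 2 presents R3+R4 = 620.0 Ω as a load on stage 1's tap.
Stage 1's lower leg becomes R2‖(R3+R4) = 215.4 Ω, so V_mid = 28.3 × 215.4/335.4 = 18.17 V.
Stage 2 is itself unloaded: V_out = V_mid × R4/(R3+R4) = 18.17 × 470/620.0 = 13.8 V.

V_out ≈ 13.8 V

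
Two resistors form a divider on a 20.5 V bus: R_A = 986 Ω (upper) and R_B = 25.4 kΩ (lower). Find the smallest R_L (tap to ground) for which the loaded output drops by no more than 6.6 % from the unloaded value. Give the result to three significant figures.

Output resistance R_th = R_A‖R_B = (986 × 25400)/26390 = 949.2 Ω.
The fractional drop is R_th/(R_th + R_L); requiring this ≤ 0.0660 gives R_L ≥ R_th(1/0.0660 − 1) = 949.2 × 14.15 = 13.4 kΩ.

R_L(min) ≈ 13.4 kΩ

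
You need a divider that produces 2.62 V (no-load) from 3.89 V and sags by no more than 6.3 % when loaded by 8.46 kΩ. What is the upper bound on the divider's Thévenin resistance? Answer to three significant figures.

R_th ≤ 569 Ω

Loading drop = R_th/(R_th + R_L) ≤ 0.0630, so R_th ≤ R_L · ε/(1−ε) = 8.46 kΩ × 0.0630/0.9370 = 569 Ω.
(Any R1, R2 with R2/(R1+R2) = 0.674 and R1‖R2 ≤ 569 Ω will meet the spec.)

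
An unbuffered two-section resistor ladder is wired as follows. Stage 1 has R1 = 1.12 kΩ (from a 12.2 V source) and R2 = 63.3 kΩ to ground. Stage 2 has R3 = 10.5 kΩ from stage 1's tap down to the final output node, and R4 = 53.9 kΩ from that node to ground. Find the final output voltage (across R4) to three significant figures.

V_out ≈ 9.86 V

Stage 2 presents R3+R4 = 64.40 kΩ as a load on stage 1's tap.
Stage 1's lower leg becomes R2‖(R3+R4) = 31.92 kΩ, so V_mid = 12.2 × 31.92/33.04 = 11.79 V.
Stage 2 is itself unloaded: V_out = V_mid × R4/(R3+R4) = 11.79 × 53.9/64.40 = 9.86 V.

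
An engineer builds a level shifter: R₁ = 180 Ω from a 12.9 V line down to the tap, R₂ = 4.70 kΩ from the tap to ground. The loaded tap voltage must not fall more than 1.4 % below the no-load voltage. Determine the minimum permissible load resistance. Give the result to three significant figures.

R_L(min) ≈ 12.2 kΩ

Output resistance R_th = R₁‖R₂ = (180 × 4700)/4880 = 173.4 Ω.
The fractional drop is R_th/(R_th + R_L); requiring this ≤ 0.0140 gives R_L ≥ R_th(1/0.0140 − 1) = 173.4 × 70.43 = 12.2 kΩ.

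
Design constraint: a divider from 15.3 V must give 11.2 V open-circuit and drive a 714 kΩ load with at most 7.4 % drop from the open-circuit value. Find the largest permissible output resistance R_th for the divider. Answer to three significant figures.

Loading drop = R_th/(R_th + R_L) ≤ 0.0740, so R_th ≤ R_L · ε/(1−ε) = 714 kΩ × 0.0740/0.9260 = 57.1 kΩ.
(Any R1, R2 with R2/(R1+R2) = 0.732 and R1‖R2 ≤ 57.1 kΩ will meet the spec.)

R_th ≤ 57.1 kΩ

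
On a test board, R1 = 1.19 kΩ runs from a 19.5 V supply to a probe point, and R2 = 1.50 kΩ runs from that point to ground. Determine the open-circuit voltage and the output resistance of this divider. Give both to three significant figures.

V_th is the open-circuit tap voltage: 19.5 × 1.50/(1.19 + 1.50) = 10.9 V.
With the supply zeroed, R1 and R2 appear in parallel from the tap: R_th = R1‖R2 = (1.19 × 1.50)/2.690 = 664 Ω.

V_th = 10.9 V, R_th = 664 Ω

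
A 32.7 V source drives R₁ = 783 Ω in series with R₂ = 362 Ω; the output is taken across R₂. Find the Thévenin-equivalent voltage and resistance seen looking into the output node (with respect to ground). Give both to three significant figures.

V_th is the open-circuit tap voltage: 32.7 × 362/(783 + 362) = 10.3 V.
With the supply zeroed, R₁ and R₂ appear in parallel from the tap: R_th = R₁‖R₂ = (783 × 362)/1145 = 248 Ω.

V_th = 10.3 V, R_th = 248 Ω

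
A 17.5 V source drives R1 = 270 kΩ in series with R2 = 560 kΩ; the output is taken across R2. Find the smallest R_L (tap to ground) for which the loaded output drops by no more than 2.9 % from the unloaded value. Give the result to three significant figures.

R_L(min) ≈ 6.10 MΩ

Output resistance R_th = R1‖R2 = (270 × 560)/830.0 = 182.2 kΩ.
The fractional drop is R_th/(R_th + R_L); requiring this ≤ 0.0290 gives R_L ≥ R_th(1/0.0290 − 1) = 182.2 × 33.48 = 6.10 MΩ.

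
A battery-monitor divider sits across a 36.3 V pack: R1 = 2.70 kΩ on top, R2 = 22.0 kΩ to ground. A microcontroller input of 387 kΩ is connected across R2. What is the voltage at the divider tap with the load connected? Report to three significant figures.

V_out ≈ 32.1 V

The load sits in parallel with R2: R2‖R_L = (22.0 × 387) / (22.0 + 387) = 20.82 kΩ.
V_out = 36.3 × 20.82 / (2.70 + 20.82) = 36.3 × 20.82/23.52 = 32.1 V.
(Unloaded it would have been 32.3 V.)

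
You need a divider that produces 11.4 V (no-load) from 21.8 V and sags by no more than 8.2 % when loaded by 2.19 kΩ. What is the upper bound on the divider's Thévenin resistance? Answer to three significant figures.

Loading drop = R_th/(R_th + R_L) ≤ 0.0820, so R_th ≤ R_L · ε/(1−ε) = 2.19 kΩ × 0.0820/0.9180 = 196 Ω.
(Any R1, R2 with R2/(R1+R2) = 0.523 and R1‖R2 ≤ 196 Ω will meet the spec.)

R_th ≤ 196 Ω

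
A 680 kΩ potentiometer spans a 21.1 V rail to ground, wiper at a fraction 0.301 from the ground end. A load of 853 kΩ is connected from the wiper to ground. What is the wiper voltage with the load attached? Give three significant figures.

The wiper splits the pot into (1−α)R = 475.3 kΩ above and αR = 204.7 kΩ below.
Lower section ‖ load = 165.1 kΩ.
V_wiper = 21.1 × 165.1/(475.3 + 165.1) = 5.44 V.

V ≈ 5.44 V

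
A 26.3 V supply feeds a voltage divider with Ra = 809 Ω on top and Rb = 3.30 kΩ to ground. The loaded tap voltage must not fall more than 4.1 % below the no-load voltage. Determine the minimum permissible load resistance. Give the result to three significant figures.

Output resistance R_th = Ra‖Rb = (809 × 3300)/4109 = 649.7 Ω.
The fractional drop is R_th/(R_th + R_L); requiring this ≤ 0.0410 gives R_L ≥ R_th(1/0.0410 − 1) = 649.7 × 23.39 = 15.2 kΩ.

R_L(min) ≈ 15.2 kΩ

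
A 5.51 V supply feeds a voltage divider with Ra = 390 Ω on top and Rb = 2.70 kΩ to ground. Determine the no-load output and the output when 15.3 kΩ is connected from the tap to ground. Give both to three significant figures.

Unloaded: 4.81 V; loaded: 4.71 V

Open-circuit: V = 5.51 × 2700/(390 + 2700) = 4.81 V.
With the load, Rb becomes Rb‖R_L = 2295 Ω, so V = 5.51 × 2295/2685 = 4.71 V.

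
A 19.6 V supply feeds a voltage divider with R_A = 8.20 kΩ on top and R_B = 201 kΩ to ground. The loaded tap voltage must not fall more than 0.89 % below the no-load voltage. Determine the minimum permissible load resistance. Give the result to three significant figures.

Output resistance R_th = R_A‖R_B = (8.20 × 201)/209.2 = 7.879 kΩ.
The fractional drop is R_th/(R_th + R_L); requiring this ≤ 0.00890 gives R_L ≥ R_th(1/0.00890 − 1) = 7.879 × 111.4 = 877 kΩ.

R_L(min) ≈ 877 kΩ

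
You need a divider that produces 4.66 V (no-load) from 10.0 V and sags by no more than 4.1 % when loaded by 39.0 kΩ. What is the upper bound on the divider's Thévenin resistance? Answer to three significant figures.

Loading drop = R_th/(R_th + R_L) ≤ 0.0410, so R_th ≤ R_L · ε/(1−ε) = 39.0 kΩ × 0.0410/0.9590 = 1.67 kΩ.
(Any R1, R2 with R2/(R1+R2) = 0.466 and R1‖R2 ≤ 1.67 kΩ will meet the spec.)

R_th ≤ 1.67 kΩ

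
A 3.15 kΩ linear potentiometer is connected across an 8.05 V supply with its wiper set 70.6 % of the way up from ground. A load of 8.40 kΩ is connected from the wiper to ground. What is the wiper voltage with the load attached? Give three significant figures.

The wiper splits the pot into (1−α)R = 926.1 Ω above and αR = 2224 Ω below.
Lower section ‖ load = 1758 Ω.
V_wiper = 8.05 × 1758/(926.1 + 1758) = 5.27 V.

V ≈ 5.27 V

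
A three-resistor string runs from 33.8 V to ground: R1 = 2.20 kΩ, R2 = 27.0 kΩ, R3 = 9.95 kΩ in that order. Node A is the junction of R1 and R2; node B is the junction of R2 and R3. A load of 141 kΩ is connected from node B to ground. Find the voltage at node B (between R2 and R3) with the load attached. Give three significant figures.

At node B, R3 is in parallel with the load: R3‖R_L = 9.294 kΩ.
Below node A the resistance is R2 + (R3‖R_L) = 36.29 kΩ, so V_A = 33.8 × 36.29/38.49 = 31.87 V.
Then V_B = V_A × (R3‖R_L)/(R2 + R3‖R_L) = 31.87 × 9.294/36.29 = 8.16 V.

V ≈ 8.16 V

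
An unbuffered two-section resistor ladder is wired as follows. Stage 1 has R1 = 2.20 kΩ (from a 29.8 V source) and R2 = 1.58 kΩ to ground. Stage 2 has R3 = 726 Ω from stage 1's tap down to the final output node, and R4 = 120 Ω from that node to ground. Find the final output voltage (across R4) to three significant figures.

Stage 2 presents R3+R4 = 846.0 Ω as a load on stage 1's tap.
Stage 1's lower leg becomes R2‖(R3+R4) = 551.0 Ω, so V_mid = 29.8 × 551.0/2751 = 5.969 V.
Stage 2 is itself unloaded: V_out = V_mid × R4/(R3+R4) = 5.969 × 120/846.0 = 0.847 V.

V_out ≈ 0.847 V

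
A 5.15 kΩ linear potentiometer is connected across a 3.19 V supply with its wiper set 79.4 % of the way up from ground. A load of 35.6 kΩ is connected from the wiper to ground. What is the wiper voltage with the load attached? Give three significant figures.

The wiper splits the pot into (1−α)R = 1.061 kΩ above and αR = 4.089 kΩ below.
Lower section ‖ load = 3.668 kΩ.
V_wiper = 3.19 × 3.668/(1.061 + 3.668) = 2.47 V.

V ≈ 2.47 V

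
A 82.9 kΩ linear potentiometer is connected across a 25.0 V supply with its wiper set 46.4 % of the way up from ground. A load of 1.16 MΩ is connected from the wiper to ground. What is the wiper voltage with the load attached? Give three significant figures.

The wiper splits the pot into (1−α)R = 44.43 kΩ above and αR = 38.47 kΩ below.
Lower section ‖ load = 37.23 kΩ.
V_wiper = 25.0 × 37.23/(44.43 + 37.23) = 11.4 V.

V ≈ 11.4 V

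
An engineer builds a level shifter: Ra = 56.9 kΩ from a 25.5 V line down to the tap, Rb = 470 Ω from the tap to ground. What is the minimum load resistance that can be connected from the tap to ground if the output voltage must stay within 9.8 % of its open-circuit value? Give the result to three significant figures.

R_L(min) ≈ 4.29 kΩ

Output resistance R_th = Ra‖Rb = (56900 × 470)/57370 = 466.1 Ω.
The fractional drop is R_th/(R_th + R_L); requiring this ≤ 0.0980 gives R_L ≥ R_th(1/0.0980 − 1) = 466.1 × 9.204 = 4.29 kΩ.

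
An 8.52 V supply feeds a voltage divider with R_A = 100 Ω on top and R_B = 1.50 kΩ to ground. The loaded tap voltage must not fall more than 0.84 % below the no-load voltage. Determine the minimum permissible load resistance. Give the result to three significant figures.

R_L(min) ≈ 11.1 kΩ

Output resistance R_th = R_A‖R_B = (100 × 1500)/1600 = 93.75 Ω.
The fractional drop is R_th/(R_th + R_L); requiring this ≤ 0.00840 gives R_L ≥ R_th(1/0.00840 − 1) = 93.75 × 118.0 = 11.1 kΩ.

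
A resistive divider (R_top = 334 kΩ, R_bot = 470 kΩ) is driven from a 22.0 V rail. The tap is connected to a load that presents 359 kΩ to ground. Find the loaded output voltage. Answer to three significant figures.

The load sits in parallel with R_bot: R_bot‖R_L = (470 × 359) / (470 + 359) = 203.5 kΩ.
V_out = 22.0 × 203.5 / (334 + 203.5) = 22.0 × 203.5/537.5 = 8.33 V.
(Unloaded it would have been 12.9 V.)

V_out ≈ 8.33 V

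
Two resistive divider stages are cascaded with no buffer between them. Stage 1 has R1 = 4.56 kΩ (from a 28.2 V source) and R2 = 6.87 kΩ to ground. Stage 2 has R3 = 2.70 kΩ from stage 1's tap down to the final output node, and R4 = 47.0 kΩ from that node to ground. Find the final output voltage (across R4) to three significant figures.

V_out ≈ 15.2 V

Stage 2 presents R3+R4 = 49.70 kΩ as a load on stage 1's tap.
Stage 1's lower leg becomes R2‖(R3+R4) = 6.036 kΩ, so V_mid = 28.2 × 6.036/10.60 = 16.06 V.
Stage 2 is itself unloaded: V_out = V_mid × R4/(R3+R4) = 16.06 × 47.0/49.70 = 15.2 V.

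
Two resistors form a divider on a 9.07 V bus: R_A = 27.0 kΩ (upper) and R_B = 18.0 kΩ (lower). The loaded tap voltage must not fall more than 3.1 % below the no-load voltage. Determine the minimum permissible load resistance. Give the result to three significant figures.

R_L(min) ≈ 338 kΩ

Output resistance R_th = R_A‖R_B = (27.0 × 18.0)/45.00 = 10.80 kΩ.
The fractional drop is R_th/(R_th + R_L); requiring this ≤ 0.0310 gives R_L ≥ R_th(1/0.0310 − 1) = 10.80 × 31.26 = 338 kΩ.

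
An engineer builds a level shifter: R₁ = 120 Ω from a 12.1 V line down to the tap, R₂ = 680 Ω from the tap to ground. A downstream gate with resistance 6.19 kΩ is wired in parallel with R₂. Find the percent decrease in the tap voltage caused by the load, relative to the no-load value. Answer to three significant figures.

The divider's output (Thévenin) resistance is R₁‖R₂ = 102.0 Ω.
Fractional drop under load = R_th/(R_th + R_L) = 102.0 / (102.0 + 6190) = 0.01621.
So the output falls by 1.62 %.

1.62 %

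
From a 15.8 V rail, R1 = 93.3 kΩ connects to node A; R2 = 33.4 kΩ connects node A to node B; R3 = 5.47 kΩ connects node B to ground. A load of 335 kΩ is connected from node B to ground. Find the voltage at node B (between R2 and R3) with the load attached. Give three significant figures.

At node B, R3 is in parallel with the load: R3‖R_L = 5.382 kΩ.
Below node A the resistance is R2 + (R3‖R_L) = 38.78 kΩ, so V_A = 15.8 × 38.78/132.1 = 4.639 V.
Then V_B = V_A × (R3‖R_L)/(R2 + R3‖R_L) = 4.639 × 5.382/38.78 = 0.644 V.

V ≈ 0.644 V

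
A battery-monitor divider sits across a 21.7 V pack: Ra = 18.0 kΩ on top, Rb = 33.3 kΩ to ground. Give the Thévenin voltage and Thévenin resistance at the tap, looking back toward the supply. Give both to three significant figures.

V_th = 14.1 V, R_th = 11.7 kΩ

V_th is the open-circuit tap voltage: 21.7 × 33.3/(18.0 + 33.3) = 14.1 V.
With the supply zeroed, Ra and Rb appear in parallel from the tap: R_th = Ra‖Rb = (18.0 × 33.3)/51.30 = 11.7 kΩ.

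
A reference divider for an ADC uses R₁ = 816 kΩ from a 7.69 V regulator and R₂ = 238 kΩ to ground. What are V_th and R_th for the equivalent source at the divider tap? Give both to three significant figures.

V_th = 1.74 V, R_th = 184 kΩ

V_th is the open-circuit tap voltage: 7.69 × 238/(816 + 238) = 1.74 V.
With the supply zeroed, R₁ and R₂ appear in parallel from the tap: R_th = R₁‖R₂ = (816 × 238)/1054 = 184 kΩ.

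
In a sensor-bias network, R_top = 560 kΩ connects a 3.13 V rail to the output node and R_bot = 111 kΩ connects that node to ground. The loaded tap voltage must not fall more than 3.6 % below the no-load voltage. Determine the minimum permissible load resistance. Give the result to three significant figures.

R_L(min) ≈ 2.48 MΩ

Output resistance R_th = R_top‖R_bot = (560 × 111)/671.0 = 92.64 kΩ.
The fractional drop is R_th/(R_th + R_L); requiring this ≤ 0.0360 gives R_L ≥ R_th(1/0.0360 − 1) = 92.64 × 26.78 = 2.48 MΩ.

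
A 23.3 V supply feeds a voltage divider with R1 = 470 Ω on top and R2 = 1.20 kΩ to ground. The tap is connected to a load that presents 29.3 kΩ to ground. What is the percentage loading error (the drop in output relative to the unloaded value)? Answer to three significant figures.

The divider's output (Thévenin) resistance is R1‖R2 = 337.7 Ω.
Fractional drop under load = R_th/(R_th + R_L) = 337.7 / (337.7 + 29300) = 0.01140.
So the output falls by 1.14 %.

1.14 %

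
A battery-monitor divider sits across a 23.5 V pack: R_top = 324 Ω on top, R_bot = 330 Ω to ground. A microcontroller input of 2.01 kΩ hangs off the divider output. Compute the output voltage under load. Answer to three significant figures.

The load sits in parallel with R_bot: R_bot‖R_L = (330 × 2010) / (330 + 2010) = 283.5 Ω.
V_out = 23.5 × 283.5 / (324 + 283.5) = 23.5 × 283.5/607.5 = 11.0 V.

V_out ≈ 11.0 V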